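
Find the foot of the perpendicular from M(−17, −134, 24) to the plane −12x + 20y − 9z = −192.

The perpendicular from M has direction n = (−12, 20, −9): r = (−17, −134, 24) + μ(−12, 20, −9).
Substitute into the plane: n·(M + μn) = -192 gives -2692 + 625μ = -192, so μ = 4.
Foot = (−17, −134, 24) + 4·(−12, 20, −9) = (−65, −54, −12).

(-65, -54, -12)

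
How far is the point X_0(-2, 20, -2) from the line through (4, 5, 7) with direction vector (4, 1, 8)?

Direction vector d = (4, 1, 8).
AP = (-6, 15, -9); AP·d = -81, |AP|² = 342, |d|² = 81.
distance² = |AP|² − (AP·d)²/|d|² = 342 − 6561/81 = 261, so the distance is 3√29.

3√29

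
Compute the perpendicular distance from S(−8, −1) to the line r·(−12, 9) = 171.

The normal to the line is n = (−12, 9) with |n| = 15.
|n·S − 171| = |87 − 171| = 84, so the distance is 84/15 = 28/5.

28/5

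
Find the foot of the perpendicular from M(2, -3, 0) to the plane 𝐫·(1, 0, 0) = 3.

(3, -3, 0)

n = (1, 0, 0), |n|² = 1, and n·M − 3 = -1.
t = -1/1 = -1, so the foot is M − t·n = (2, -3, 0) − (-1)·(1, 0, 0) = (3, -3, 0).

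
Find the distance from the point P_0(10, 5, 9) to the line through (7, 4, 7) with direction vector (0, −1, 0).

√13

Direction vector d = (0, −1, 0).
AP = (3, 1, 2); AP·d = -1, |AP|² = 14, |d|² = 1.
distance² = |AP|² − (AP·d)²/|d|² = 14 − 1/1 = 13, so the distance is √13.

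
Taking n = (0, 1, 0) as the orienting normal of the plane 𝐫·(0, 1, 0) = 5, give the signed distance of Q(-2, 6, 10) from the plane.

1

n·Q − 5 = 1.
|n| = 1, so the signed distance is 1/1 = 1.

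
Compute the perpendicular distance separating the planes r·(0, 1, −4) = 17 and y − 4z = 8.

9√17/17

With common normal n = (0, 1, −4) (|n| = √17), the distance is |17 − 8|/|n| = 9/√17.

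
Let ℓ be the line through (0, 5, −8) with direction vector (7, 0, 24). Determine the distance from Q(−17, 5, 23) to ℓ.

25

Direction vector d = (7, 0, 24).
AP = (−17, 0, 31); AP·d = 625, |AP|² = 1250, |d|² = 625.
distance² = |AP|² − (AP·d)²/|d|² = 1250 − 390625/625 = 625, so the distance is 25.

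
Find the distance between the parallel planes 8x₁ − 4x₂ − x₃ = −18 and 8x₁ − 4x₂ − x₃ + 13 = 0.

5/9

With common normal n = (8, −4, −1) (|n| = 9), the distance is |(-18) − (-13)|/|n| = 5/9.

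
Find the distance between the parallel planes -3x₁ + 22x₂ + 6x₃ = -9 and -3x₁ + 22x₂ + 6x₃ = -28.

19/23

With common normal n = (-3, 22, 6) (|n| = 23), the distance is |(-9) − (-28)|/|n| = 19/23.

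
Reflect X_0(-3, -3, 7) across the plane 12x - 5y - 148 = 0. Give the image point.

n = (12, -5, 0), |n|² = 169, n·X_0 − 148 = -169, so t = -169/169 = -1.
Foot F = X_0 − (-1)·n = (9, -8, 7); the reflection is 2F − X_0 = (21, -13, 7).

(21, -13, 7)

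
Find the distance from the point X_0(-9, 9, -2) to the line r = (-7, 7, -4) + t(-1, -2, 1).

2√3

Direction vector d = (-1, -2, 1).
AP = (-2, 2, 2); AP·d = 0, |AP|² = 12, |d|² = 6.
distance² = |AP|² − (AP·d)²/|d|² = 12 − 0/6 = 12, so the distance is 2√3.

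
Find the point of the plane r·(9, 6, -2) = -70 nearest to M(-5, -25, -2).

(4, -19, -4)

n = (9, 6, -2), |n|² = 121, and n·M − (-70) = -121.
t = -121/121 = -1, so the foot is M − t·n = (-5, -25, -2) − (-1)·(9, 6, -2) = (4, -19, -4).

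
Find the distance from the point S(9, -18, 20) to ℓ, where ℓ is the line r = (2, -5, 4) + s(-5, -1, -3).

√334

Direction vector d = (-5, -1, -3).
AP = (7, -13, 16), and AP × d = (55, -59, -72).
|AP × d|² = 11690 and |d|² = 35, so the distance is √(11690/35) = √334.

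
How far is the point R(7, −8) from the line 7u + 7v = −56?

7√2/2

d = |7·7 + 7·(-8) − (-56)| / √(49 + 49) = |49|/(7√2) = 7/√2.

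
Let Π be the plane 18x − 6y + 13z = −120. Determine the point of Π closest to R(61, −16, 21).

n = (18, −6, 13), |n|² = 529, and n·R − (-120) = 1587.
t = 1587/529 = 3, so the foot is R − t·n = (61, −16, 21) − 3·(18, −6, 13) = (7, 2, −18).

(7, 2, -18)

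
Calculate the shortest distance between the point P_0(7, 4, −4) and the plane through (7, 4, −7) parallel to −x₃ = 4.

Parallel planes share the normal n = (0, 0, −1); since (7, 4, −7) lies on the plane, its equation is −x₃ = 7.
Then n·(7, 4, −4) − 7 = −3.
|n| = √(0 + 0 + 1) = 1, so the distance is |-3|/1 = 3.

3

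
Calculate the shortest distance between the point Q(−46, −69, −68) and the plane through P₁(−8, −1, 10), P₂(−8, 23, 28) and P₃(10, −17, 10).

20/17

P₁P₂ = (0, 24, 18) and P₁P₃ = (18, −16, 0), so a normal is n = P₁P₂ × P₁P₃ = (288, 324, −432).
d = |288·(-46) + 324·(-69) + (-432)·(-68) − (-6948)| / √(82944 + 104976 + 186624) = |720| / 612 = 20/17.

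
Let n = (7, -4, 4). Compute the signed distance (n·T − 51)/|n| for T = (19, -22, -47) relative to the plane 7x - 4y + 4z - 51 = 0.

n·T − 51 = -18.
|n| = 9, so the signed distance is -18/9 = -2.

-2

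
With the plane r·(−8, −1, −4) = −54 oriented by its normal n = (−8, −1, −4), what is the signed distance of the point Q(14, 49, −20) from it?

-3

n·Q − (-54) = -27.
|n| = 9, so the signed distance is -27/9 = -3.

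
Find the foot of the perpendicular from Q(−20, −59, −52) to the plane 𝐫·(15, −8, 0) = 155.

(-355/17, -995/17, -52)

The perpendicular from Q has direction n = (15, −8, 0): r = (−20, −59, −52) + μ(15, −8, 0).
Substitute into the plane: n·(Q + μn) = 155 gives 172 + 289μ = 155, so μ = -1/17.
Foot = (−20, −59, −52) + (-1/17)·(15, −8, 0) = (−355/17, −995/17, −52).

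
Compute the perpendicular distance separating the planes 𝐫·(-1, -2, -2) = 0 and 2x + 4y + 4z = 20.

10/3

Divide the second equation by -2 to match normals: -x - 2y - 2z = -10.
Both planes have normal n = (-1, -2, -2), |n| = 3. Any point on the first plane is at distance |(-10) − 0|/|n| = 10/3 from the second.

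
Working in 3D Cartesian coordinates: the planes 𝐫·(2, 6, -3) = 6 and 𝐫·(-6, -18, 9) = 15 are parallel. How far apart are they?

11/7

Divide the second equation by -3 to match normals: 2x + 6y - 3z = -5.
Both planes have normal n = (2, 6, -3), |n| = 7. Any point on the first plane is at distance |(-5) − 6|/|n| = 11/7 from the second.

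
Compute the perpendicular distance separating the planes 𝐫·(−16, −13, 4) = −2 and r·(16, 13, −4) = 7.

5/21

Divide the second equation by -1 to match normals: −16x₁ − 13x₂ + 4x₃ = -7.
Both planes have normal n = (−16, −13, 4), |n| = 21. Any point on the first plane is at distance |(-7) − (-2)|/|n| = 5/21 from the second.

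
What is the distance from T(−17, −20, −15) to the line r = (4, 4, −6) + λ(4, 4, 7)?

3√41

Direction vector d = (4, 4, 7).
AP = (−21, −24, −9); AP·d = -243, |AP|² = 1098, |d|² = 81.
distance² = |AP|² − (AP·d)²/|d|² = 1098 − 59049/81 = 369, so the distance is 3√41.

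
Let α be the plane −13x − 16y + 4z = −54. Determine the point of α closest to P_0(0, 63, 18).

n = (−13, −16, 4), |n|² = 441, and n·P_0 − (-54) = -882.
t = -882/441 = -2, so the foot is P_0 − t·n = (0, 63, 18) − (-2)·(−13, −16, 4) = (−26, 31, 26).

(-26, 31, 26)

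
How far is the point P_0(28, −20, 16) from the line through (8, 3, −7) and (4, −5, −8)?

9√17

A direction vector is d = (−4, −8, −1).
AP = (20, −23, 23); AP·d = 81, |AP|² = 1458, |d|² = 81.
distance² = |AP|² − (AP·d)²/|d|² = 1458 − 6561/81 = 1377, so the distance is 9√17.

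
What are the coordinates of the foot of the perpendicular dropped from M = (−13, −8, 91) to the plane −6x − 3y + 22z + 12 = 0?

The perpendicular from M has direction n = (−6, −3, 22): r = (−13, −8, 91) + μ(−6, −3, 22).
Substitute into the plane: n·(M + μn) = -12 gives 2104 + 529μ = -12, so μ = -4.
Foot = (−13, −8, 91) + (-4)·(−6, −3, 22) = (11, 4, 3).

(11, 4, 3)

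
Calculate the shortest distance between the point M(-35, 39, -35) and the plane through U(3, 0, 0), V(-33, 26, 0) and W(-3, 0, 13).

UV = (-36, 26, 0) and UW = (-6, 0, 13), so a normal is n = UV × UW = (338, 468, 156).
Then n·(-35, 39, -35) - 1014 = -52.
|n| = √(114244 + 219024 + 24336) = 598, so the distance is |-52|/598 = 2/23.

2/23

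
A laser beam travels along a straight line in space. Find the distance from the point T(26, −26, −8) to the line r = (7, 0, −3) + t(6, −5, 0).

√86

Direction vector d = (6, −5, 0).
AP = (19, −26, −5); AP·d = 244, |AP|² = 1062, |d|² = 61.
distance² = |AP|² − (AP·d)²/|d|² = 1062 − 59536/61 = 86, so the distance is √86.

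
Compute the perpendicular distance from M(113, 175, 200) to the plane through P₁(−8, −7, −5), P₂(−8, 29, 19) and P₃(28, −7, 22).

P₁P₂ = (0, 36, 24) and P₁P₃ = (36, 0, 27), so a normal is n = P₁P₂ × P₁P₃ = (972, 864, −1296).
d = |972·113 + 864·175 + (-1296)·200 − (-7344)| / √(944784 + 746496 + 1679616) = |9180| / 1836 = 5.

5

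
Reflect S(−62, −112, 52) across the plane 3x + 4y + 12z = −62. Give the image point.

With n = (3, 4, 12), the signed offset is (n·S − (-62))/|n|² = 52/169 = 4/13.
S' = S − 2t·n = (−62, −112, 52) − (8/13)·(3, 4, 12) = (−830/13, −1488/13, 580/13).

(-830/13, -1488/13, 580/13)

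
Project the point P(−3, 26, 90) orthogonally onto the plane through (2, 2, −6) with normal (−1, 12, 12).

The perpendicular from P has direction n = (−1, 12, 12): r = (−3, 26, 90) + t(−1, 12, 12).
Substitute into the plane: n·(P + tn) = -50 gives 1395 + 289t = -50, so t = -5.
Foot = (−3, 26, 90) + (-5)·(−1, 12, 12) = (2, −34, 30).

(2, -34, 30)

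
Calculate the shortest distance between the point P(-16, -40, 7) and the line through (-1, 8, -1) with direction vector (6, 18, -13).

3√53

Direction vector d = (6, 18, -13).
AP = (-15, -48, 8); AP·d = -1058, |AP|² = 2593, |d|² = 529.
distance² = |AP|² − (AP·d)²/|d|² = 2593 − 1119364/529 = 477, so the distance is 3√53.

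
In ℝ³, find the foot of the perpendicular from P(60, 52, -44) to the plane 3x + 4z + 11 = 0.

n = (3, 0, 4), |n|² = 25, and n·P − (-11) = 15.
t = 15/25 = 3/5, so the foot is P − t·n = (60, 52, -44) − (3/5)·(3, 0, 4) = (291/5, 52, -232/5).

(291/5, 52, -232/5)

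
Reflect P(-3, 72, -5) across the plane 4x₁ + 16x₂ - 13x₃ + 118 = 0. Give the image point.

With n = (4, 16, -13), the signed offset is (n·P − (-118))/|n|² = 1323/441 = 3.
P' = P − 2t·n = (-3, 72, -5) − 6·(4, 16, -13) = (-27, -24, 73).

(-27, -24, 73)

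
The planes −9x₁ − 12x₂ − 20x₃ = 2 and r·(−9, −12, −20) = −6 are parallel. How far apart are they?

8/25

Both planes have normal n = (−9, −12, −20), |n| = 25. Any point on the first plane is at distance |(-6) − 2|/|n| = 8/25 from the second.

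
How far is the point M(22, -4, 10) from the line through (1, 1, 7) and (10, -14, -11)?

9√5

A direction vector is d = (9, -15, -18).
AP = (21, -5, 3), and AP × d = (135, 405, -270).
|AP × d|² = 255150 and |d|² = 630, so the distance is √(255150/630) = √405 = 9√5.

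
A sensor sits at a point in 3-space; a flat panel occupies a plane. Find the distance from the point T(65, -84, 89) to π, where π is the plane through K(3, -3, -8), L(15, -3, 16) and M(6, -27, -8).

KL = (12, 0, 24) and KM = (3, -24, 0), so a normal is n = KL × KM = (576, 72, -288).
Then n·(65, -84, 89) - 3816 = 1944.
|n| = √(331776 + 5184 + 82944) = 648, so the distance is |1944|/648 = 3.

3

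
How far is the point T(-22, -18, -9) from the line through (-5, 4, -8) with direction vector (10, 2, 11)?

Direction vector d = (10, 2, 11).
AP = (-17, -22, -1), and AP × d = (-240, 177, 186).
|AP × d|² = 123525 and |d|² = 225, so the distance is √(123525/225) = √549 = 3√61.

3√61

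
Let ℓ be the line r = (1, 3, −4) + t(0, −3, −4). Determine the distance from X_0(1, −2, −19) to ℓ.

Direction vector d = (0, −3, −4).
AP = (0, −5, −15); AP·d = 75, |AP|² = 250, |d|² = 25.
distance² = |AP|² − (AP·d)²/|d|² = 250 − 5625/25 = 25, so the distance is 5.

5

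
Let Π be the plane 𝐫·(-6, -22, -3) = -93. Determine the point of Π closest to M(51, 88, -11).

n = (-6, -22, -3), |n|² = 529, and n·M − (-93) = -2116.
t = -2116/529 = -4, so the foot is M − t·n = (51, 88, -11) − (-4)·(-6, -22, -3) = (27, 0, -23).

(27, 0, -23)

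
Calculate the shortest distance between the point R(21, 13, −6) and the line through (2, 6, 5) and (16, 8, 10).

3√34

A direction vector is d = (14, 2, 5).
AP = (19, 7, −11); AP·d = 225, |AP|² = 531, |d|² = 225.
distance² = |AP|² − (AP·d)²/|d|² = 531 − 50625/225 = 306, so the distance is 3√34.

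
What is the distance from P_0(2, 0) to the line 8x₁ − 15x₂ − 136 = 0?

d = |8·2 + (-15)·0 − 136| / √(64 + 225) = |-120|/17 = 120/17.

120/17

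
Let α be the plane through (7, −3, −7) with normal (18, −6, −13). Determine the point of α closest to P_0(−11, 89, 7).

(25, 77, -19)

The perpendicular from P_0 has direction n = (18, −6, −13): r = (−11, 89, 7) + μ(18, −6, −13).
Substitute into the plane: n·(P_0 + μn) = 235 gives -823 + 529μ = 235, so μ = 2.
Foot = (−11, 89, 7) + 2·(18, −6, −13) = (25, 77, −19).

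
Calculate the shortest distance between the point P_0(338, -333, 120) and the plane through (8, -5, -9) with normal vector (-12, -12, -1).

The plane has equation n·(r − (8, -5, -9)) = 0, i.e. n·r = -27.
d = |(-12)·338 + (-12)·(-333) + (-1)·120 − (-27)| / √(144 + 144 + 1) = |-153| / 17 = 9.

9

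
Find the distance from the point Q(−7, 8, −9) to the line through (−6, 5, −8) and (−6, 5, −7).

A direction vector is d = (0, 0, 1).
AP = (−1, 3, −1), and AP × d = (3, 1, 0).
|AP × d|² = 10 and |d|² = 1, so the distance is √10.

√10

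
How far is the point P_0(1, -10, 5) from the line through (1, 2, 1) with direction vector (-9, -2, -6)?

4√10

Direction vector d = (-9, -2, -6).
AP = (0, -12, 4); AP·d = 0, |AP|² = 160, |d|² = 121.
distance² = |AP|² − (AP·d)²/|d|² = 160 − 0/121 = 160, so the distance is 4√10.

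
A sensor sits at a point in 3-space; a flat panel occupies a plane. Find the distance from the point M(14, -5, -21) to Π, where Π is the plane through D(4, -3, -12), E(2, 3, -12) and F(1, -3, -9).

DE = (-2, 6, 0) and DF = (-3, 0, 3), so a normal is n = DE × DF = (18, 6, 18).
n = (18, 6, 18); n·P − (-162) = 6; |n| = 6√19; distance = 6/(6√19) = 1/√19.

√19/19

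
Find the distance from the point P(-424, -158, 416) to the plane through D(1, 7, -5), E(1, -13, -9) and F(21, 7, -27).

9

DE = (0, -20, -4) and DF = (20, 0, -22), so a normal is n = DE × DF = (440, -80, 400).
d = |440·(-424) + (-80)·(-158) + 400·416 − (-2120)| / √(193600 + 6400 + 160000) = |-5400| / 600 = 9.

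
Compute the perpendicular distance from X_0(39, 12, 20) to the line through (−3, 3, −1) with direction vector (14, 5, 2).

Direction vector d = (14, 5, 2).
AP = (42, 9, 21); AP·d = 675, |AP|² = 2286, |d|² = 225.
distance² = |AP|² − (AP·d)²/|d|² = 2286 − 455625/225 = 261, so the distance is 3√29.

3√29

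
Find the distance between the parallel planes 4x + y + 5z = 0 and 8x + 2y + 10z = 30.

Divide the second equation by 2 to match normals: 4x + y + 5z = 15.
Both planes have normal n = (4, 1, 5), |n| = √42. Any point on the first plane is at distance |15 − 0|/|n| = 15/√42 = 5√42/14 from the second.

15/√42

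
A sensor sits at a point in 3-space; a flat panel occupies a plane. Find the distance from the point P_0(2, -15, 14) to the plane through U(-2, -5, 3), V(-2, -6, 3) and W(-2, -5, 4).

UV = (0, -1, 0) and UW = (0, 0, 1), so a normal is n = UV × UW = (-1, 0, 0).
d = |(-1)·2 − 2| / √(1 + 0 + 0) = |-4| / 1 = 4.

4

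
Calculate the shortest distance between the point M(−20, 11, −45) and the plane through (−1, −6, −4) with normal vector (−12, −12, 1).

1

The plane has equation n·(r − (−1, −6, −4)) = 0, i.e. n·r = 80.
Then n·(−20, 11, −45) − 80 = −17.
|n| = √(144 + 144 + 1) = 17, so the distance is |-17|/17 = 1.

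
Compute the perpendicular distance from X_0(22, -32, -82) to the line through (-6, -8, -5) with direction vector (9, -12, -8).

√2665

Direction vector d = (9, -12, -8).
AP = (28, -24, -77); AP·d = 1156, |AP|² = 7289, |d|² = 289.
distance² = |AP|² − (AP·d)²/|d|² = 7289 − 1336336/289 = 2665, so the distance is √2665.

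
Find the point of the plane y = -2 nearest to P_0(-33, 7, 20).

n = (0, 1, 0), |n|² = 1, and n·P_0 − (-2) = 9.
t = 9/1 = 9, so the foot is P_0 − t·n = (-33, 7, 20) − 9·(0, 1, 0) = (-33, -2, 20).

(-33, -2, 20)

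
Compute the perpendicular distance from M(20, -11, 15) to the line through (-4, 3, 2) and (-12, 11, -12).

2√53

A direction vector is d = (-8, 8, -14).
AP = (24, -14, 13); AP·d = -486, |AP|² = 941, |d|² = 324.
distance² = |AP|² − (AP·d)²/|d|² = 941 − 236196/324 = 212, so the distance is 2√53.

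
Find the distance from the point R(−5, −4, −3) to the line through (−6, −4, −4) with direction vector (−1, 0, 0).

1

Direction vector d = (−1, 0, 0).
AP = (1, 0, 1); AP·d = -1, |AP|² = 2, |d|² = 1.
distance² = |AP|² − (AP·d)²/|d|² = 2 − 1/1 = 1, so the distance is 1.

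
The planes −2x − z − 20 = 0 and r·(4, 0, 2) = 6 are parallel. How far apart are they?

23/√5

Divide the second equation by -2 to match normals: −2x − z = -3.
With common normal n = (−2, 0, −1) (|n| = √5), the distance is |20 − (-3)|/|n| = 23/√5.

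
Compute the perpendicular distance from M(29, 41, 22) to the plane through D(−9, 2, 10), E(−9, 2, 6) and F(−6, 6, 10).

DE = (0, 0, −4) and DF = (3, 4, 0), so a normal is n = DE × DF = (16, −12, 0).
Then n·(29, 41, 22) − (−168) = 140.
|n| = √(256 + 144 + 0) = 20, so the distance is |140|/20 = 7.

7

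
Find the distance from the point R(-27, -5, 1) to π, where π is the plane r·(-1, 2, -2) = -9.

Normal vector n = (-1, 2, -2), and n·(-27, -5, 1) - (-9) = 24.
|n| = √(1 + 4 + 4) = 3, so the distance is |24|/3 = 8.

8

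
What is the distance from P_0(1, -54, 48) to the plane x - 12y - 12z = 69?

n = (1, -12, -12); n·P − 69 = 4; |n| = 17; distance = 4/17.

4/17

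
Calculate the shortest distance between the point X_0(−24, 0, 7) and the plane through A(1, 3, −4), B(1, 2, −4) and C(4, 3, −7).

7√2

AB = (0, −1, 0) and AC = (3, 0, −3), so a normal is n = AB × AC = (3, 0, 3).
Then n·(−24, 0, 7) − (−9) = −42.
|n| = √(9 + 0 + 9) = 3√2, so the distance is |-42|/(3√2) = 7√2.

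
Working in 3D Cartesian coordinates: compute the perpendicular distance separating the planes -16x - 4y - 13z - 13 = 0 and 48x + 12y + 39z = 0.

13/21

Divide the second equation by -3 to match normals: -16x - 4y - 13z = 0.
With common normal n = (-16, -4, -13) (|n| = 21), the distance is |13 − 0|/|n| = 13/21.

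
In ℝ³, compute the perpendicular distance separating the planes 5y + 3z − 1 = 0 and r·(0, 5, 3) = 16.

15/√34

Both planes have normal n = (0, 5, 3), |n| = √34. Any point on the first plane is at distance |16 − 1|/|n| = 15/√34 from the second.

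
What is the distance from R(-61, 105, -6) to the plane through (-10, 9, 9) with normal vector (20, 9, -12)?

24/25

The plane has equation n·(r − (-10, 9, 9)) = 0, i.e. n·r = -227.
n = (20, 9, -12); n·P − (-227) = 24; |n| = 25; distance = 24/25.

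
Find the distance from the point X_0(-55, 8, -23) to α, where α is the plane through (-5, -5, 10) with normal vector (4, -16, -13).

1

The plane has equation n·(r − (-5, -5, 10)) = 0, i.e. n·r = -70.
d = |4·(-55) + (-16)·8 + (-13)·(-23) − (-70)| / √(16 + 256 + 169) = |21| / 21 = 1.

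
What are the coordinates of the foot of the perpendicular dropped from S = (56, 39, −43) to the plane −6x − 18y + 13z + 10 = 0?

(38, -15, -4)

The perpendicular from S has direction n = (−6, −18, 13): r = (56, 39, −43) + t(−6, −18, 13).
Substitute into the plane: n·(S + tn) = -10 gives -1597 + 529t = -10, so t = 3.
Foot = (56, 39, −43) + 3·(−6, −18, 13) = (38, −15, −4).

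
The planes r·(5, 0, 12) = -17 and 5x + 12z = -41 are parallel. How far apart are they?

24/13

Both planes have normal n = (5, 0, 12), |n| = 13. Any point on the first plane is at distance |(-41) − (-17)|/|n| = 24/13 from the second.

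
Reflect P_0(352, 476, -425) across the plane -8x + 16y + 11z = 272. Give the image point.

n = (-8, 16, 11), |n|² = 441, n·P_0 − 272 = -147, so t = -147/441 = -1/3.
Foot F = P_0 − (-1/3)·n = (1048/3, 1444/3, -1264/3); the reflection is 2F − P_0 = (1040/3, 1460/3, -1253/3).

(1040/3, 1460/3, -1253/3)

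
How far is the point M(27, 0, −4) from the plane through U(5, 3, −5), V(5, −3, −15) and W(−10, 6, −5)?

4√35/35

UV = (0, −6, −10) and UW = (−15, 3, 0), so a normal is n = UV × UW = (30, 150, −90).
d = |30·27 + 150·0 + (-90)·(-4) − 1050| / √(900 + 22500 + 8100) = |120| / (30√35) = 4/√35.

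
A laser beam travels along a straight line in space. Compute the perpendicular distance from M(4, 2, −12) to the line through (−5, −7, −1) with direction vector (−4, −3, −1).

√179

Direction vector d = (−4, −3, −1).
AP = (9, 9, −11), and AP × d = (−42, 53, 9).
|AP × d|² = 4654 and |d|² = 26, so the distance is √(4654/26) = √179.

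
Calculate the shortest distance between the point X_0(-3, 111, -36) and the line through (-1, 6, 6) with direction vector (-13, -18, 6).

3√481

Direction vector d = (-13, -18, 6).
AP = (-2, 105, -42); AP·d = -2116, |AP|² = 12793, |d|² = 529.
distance² = |AP|² − (AP·d)²/|d|² = 12793 − 4477456/529 = 4329, so the distance is 3√481.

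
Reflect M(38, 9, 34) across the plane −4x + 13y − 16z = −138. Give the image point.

(30, 35, 2)

With n = (−4, 13, −16), the signed offset is (n·M − (-138))/|n|² = -441/441 = -1.
M' = M − 2t·n = (38, 9, 34) − (-2)·(−4, 13, −16) = (30, 35, 2).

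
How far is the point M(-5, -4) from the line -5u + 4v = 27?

The normal to the line is n = (-5, 4) with |n| = √41.
|n·M − 27| = |9 − 27| = 18, so the distance is 18/√41.

18√41/41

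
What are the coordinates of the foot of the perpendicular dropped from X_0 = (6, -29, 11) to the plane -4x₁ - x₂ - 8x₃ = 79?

(-2, -31, -5)

n = (-4, -1, -8), |n|² = 81, and n·X_0 − 79 = -162.
t = -162/81 = -2, so the foot is X_0 − t·n = (6, -29, 11) − (-2)·(-4, -1, -8) = (-2, -31, -5).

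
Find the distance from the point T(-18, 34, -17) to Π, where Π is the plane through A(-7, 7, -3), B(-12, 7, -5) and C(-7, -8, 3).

2√33/11

AB = (-5, 0, -2) and AC = (0, -15, 6), so a normal is n = AB × AC = (-30, 30, 75).
Then n·(-18, 34, -17) - 195 = 90.
|n| = √(900 + 900 + 5625) = 15√33, so the distance is |90|/(15√33) = 6/√33.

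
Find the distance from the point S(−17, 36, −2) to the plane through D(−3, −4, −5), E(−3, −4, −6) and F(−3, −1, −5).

14

DE = (0, 0, −1) and DF = (0, 3, 0), so a normal is n = DE × DF = (3, 0, 0).
n = (3, 0, 0); n·P − (-9) = -42; |n| = 3; distance = 42/3 = 14.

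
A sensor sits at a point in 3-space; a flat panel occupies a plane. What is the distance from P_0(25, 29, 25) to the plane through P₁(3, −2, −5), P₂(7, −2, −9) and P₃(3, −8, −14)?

11/√17

P₁P₂ = (4, 0, −4) and P₁P₃ = (0, −6, −9), so a normal is n = P₁P₂ × P₁P₃ = (−24, 36, −24).
Then n·(25, 29, 25) − (−24) = −132.
|n| = √(576 + 1296 + 576) = 12√17, so the distance is |-132|/(12√17) = 11√17/17.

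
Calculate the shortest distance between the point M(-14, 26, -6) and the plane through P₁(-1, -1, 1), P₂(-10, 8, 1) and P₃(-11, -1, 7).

7√43/43

P₁P₂ = (-9, 9, 0) and P₁P₃ = (-10, 0, 6), so a normal is n = P₁P₂ × P₁P₃ = (54, 54, 90).
n = (54, 54, 90); n·P − (-18) = 126; |n| = 18√43; distance = 126/(18√43) = 7√43/43.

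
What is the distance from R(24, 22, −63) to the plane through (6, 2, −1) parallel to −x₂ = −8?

Parallel planes share the normal n = (0, −1, 0); since (6, 2, −1) lies on the plane, its equation is −x₂ = -2.
n = (0, −1, 0); n·P − (-2) = -20; |n| = 1; distance = 20/1 = 20.

20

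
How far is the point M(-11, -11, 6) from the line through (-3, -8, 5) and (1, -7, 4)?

√2

A direction vector is d = (4, 1, -1).
AP = (-8, -3, 1), and AP × d = (2, -4, 4).
|AP × d|² = 36 and |d|² = 18, so the distance is √(36/18) = √2.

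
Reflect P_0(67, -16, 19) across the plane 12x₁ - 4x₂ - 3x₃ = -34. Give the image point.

n = (12, -4, -3), |n|² = 169, n·P_0 − (-34) = 845, so t = 845/169 = 5.
Foot F = P_0 − 5·n = (7, 4, 34); the reflection is 2F − P_0 = (-53, 24, 49).

(-53, 24, 49)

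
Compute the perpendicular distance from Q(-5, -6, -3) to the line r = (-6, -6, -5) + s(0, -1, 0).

√5

Direction vector d = (0, -1, 0).
AP = (1, 0, 2), and AP × d = (2, 0, -1).
|AP × d|² = 5 and |d|² = 1, so the distance is √5.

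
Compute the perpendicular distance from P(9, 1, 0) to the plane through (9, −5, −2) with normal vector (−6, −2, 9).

6/11

The plane has equation n·(r − (9, −5, −2)) = 0, i.e. n·r = -62.
d = |(-6)·9 + (-2)·1 + 9·0 − (-62)| / √(36 + 4 + 81) = |6| / 11 = 6/11.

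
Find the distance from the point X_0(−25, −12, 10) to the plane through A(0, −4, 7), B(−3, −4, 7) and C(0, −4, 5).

8

AB = (−3, 0, 0) and AC = (0, 0, −2), so a normal is n = AB × AC = (0, −6, 0).
Then n·(−25, −12, 10) − 24 = 48.
|n| = √(0 + 36 + 0) = 6, so the distance is |48|/6 = 8.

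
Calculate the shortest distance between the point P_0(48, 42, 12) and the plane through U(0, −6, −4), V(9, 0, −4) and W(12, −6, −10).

UV = (9, 6, 0) and UW = (12, 0, −6), so a normal is n = UV × UW = (−36, 54, −72).
d = |(-36)·48 + 54·42 + (-72)·12 − (-36)| / √(1296 + 2916 + 5184) = |-288| / (18√29) = 16√29/29.

16/√29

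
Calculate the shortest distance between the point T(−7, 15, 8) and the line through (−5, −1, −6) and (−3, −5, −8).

6√2

A direction vector is d = (2, −4, −2).
AP = (−2, 16, 14), and AP × d = (24, 24, −24).
|AP × d|² = 1728 and |d|² = 24, so the distance is √(1728/24) = √72 = 6√2.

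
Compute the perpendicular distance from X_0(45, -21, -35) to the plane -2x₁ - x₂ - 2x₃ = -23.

n = (-2, -1, -2); n·P − (-23) = 24; |n| = 3; distance = 24/3 = 8.

8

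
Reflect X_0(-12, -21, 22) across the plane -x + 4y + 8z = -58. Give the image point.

n = (-1, 4, 8), |n|² = 81, n·X_0 − (-58) = 162, so t = 162/81 = 2.
Foot F = X_0 − 2·n = (-10, -29, 6); the reflection is 2F − X_0 = (-8, -37, -10).

(-8, -37, -10)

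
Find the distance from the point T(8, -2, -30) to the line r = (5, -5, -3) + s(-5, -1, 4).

3√41

Direction vector d = (-5, -1, 4).
AP = (3, 3, -27); AP·d = -126, |AP|² = 747, |d|² = 42.
distance² = |AP|² − (AP·d)²/|d|² = 747 − 15876/42 = 369, so the distance is 3√41.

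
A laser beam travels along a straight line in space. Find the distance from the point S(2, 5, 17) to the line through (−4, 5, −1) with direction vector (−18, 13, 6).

6√10

Direction vector d = (−18, 13, 6).
AP = (6, 0, 18), and AP × d = (−234, −360, 78).
|AP × d|² = 190440 and |d|² = 529, so the distance is √(190440/529) = √360 = 6√10.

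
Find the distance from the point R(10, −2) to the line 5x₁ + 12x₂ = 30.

4/13

The normal to the line is n = (5, 12) with |n| = 13.
|n·R − 30| = |26 − 30| = 4, so the distance is 4/13.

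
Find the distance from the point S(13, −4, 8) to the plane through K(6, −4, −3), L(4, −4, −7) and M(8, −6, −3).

KL = (−2, 0, −4) and KM = (2, −2, 0), so a normal is n = KL × KM = (−8, −8, 4).
Then n·(13, −4, 8) − (−28) = −12.
|n| = √(64 + 64 + 16) = 12, so the distance is |-12|/12 = 1.

1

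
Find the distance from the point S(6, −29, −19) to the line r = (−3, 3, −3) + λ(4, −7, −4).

√65

Direction vector d = (4, −7, −4).
AP = (9, −32, −16), and AP × d = (16, −28, 65).
|AP × d|² = 5265 and |d|² = 81, so the distance is √(5265/81) = √65.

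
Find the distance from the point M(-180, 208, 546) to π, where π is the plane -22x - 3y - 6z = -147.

9

Normal vector n = (-22, -3, -6), and n·(-180, 208, 546) - (-147) = 207.
|n| = √(484 + 9 + 36) = 23, so the distance is |207|/23 = 9.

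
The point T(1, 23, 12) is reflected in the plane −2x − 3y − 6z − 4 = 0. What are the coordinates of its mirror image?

With n = (−2, −3, −6), the signed offset is (n·T − 4)/|n|² = -147/49 = -3.
T' = T − 2t·n = (1, 23, 12) − (-6)·(−2, −3, −6) = (−11, 5, −24).

(-11, 5, -24)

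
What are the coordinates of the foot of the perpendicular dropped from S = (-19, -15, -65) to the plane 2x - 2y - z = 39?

The perpendicular from S has direction n = (2, -2, -1): r = (-19, -15, -65) + λ(2, -2, -1).
Substitute into the plane: n·(S + λn) = 39 gives 57 + 9λ = 39, so λ = -2.
Foot = (-19, -15, -65) + (-2)·(2, -2, -1) = (-23, -11, -63).

(-23, -11, -63)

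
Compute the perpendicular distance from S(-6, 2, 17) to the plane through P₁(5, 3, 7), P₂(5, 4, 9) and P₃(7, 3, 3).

P₁P₂ = (0, 1, 2) and P₁P₃ = (2, 0, -4), so a normal is n = P₁P₂ × P₁P₃ = (-4, 4, -2).
Then n·(-6, 2, 17) - (-22) = 20.
|n| = √(16 + 16 + 4) = 6, so the distance is |20|/6 = 10/3.

10/3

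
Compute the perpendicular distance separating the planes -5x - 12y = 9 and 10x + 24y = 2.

Divide the second equation by -2 to match normals: -5x - 12y = -1.
Both planes have normal n = (-5, -12, 0), |n| = 13. Any point on the first plane is at distance |(-1) − 9|/|n| = 10/13 from the second.

10/13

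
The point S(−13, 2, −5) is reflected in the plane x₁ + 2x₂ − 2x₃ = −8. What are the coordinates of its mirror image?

(-15, -2, -1)

With n = (1, 2, −2), the signed offset is (n·S − (-8))/|n|² = 9/9 = 1.
S' = S − 2t·n = (−13, 2, −5) − 2·(1, 2, −2) = (−15, −2, −1).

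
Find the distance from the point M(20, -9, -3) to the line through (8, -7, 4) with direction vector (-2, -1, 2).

√53

Direction vector d = (-2, -1, 2).
AP = (12, -2, -7); AP·d = -36, |AP|² = 197, |d|² = 9.
distance² = |AP|² − (AP·d)²/|d|² = 197 − 1296/9 = 53, so the distance is √53.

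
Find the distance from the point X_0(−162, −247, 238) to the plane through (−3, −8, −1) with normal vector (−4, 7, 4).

The plane has equation n·(r − (−3, −8, −1)) = 0, i.e. n·r = -48.
Then n·(−162, −247, 238) − (−48) = −81.
|n| = √(16 + 49 + 16) = 9, so the distance is |-81|/9 = 9.

9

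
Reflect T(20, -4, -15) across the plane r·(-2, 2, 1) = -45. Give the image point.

(12, 4, -11)

With n = (-2, 2, 1), the signed offset is (n·T − (-45))/|n|² = -18/9 = -2.
T' = T − 2t·n = (20, -4, -15) − (-4)·(-2, 2, 1) = (12, 4, -11).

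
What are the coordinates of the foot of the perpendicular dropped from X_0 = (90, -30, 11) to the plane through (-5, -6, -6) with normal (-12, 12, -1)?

(30, 30, 6)

n = (-12, 12, -1), |n|² = 289, and n·X_0 − (-6) = -1445.
t = -1445/289 = -5, so the foot is X_0 − t·n = (90, -30, 11) − (-5)·(-12, 12, -1) = (30, 30, 6).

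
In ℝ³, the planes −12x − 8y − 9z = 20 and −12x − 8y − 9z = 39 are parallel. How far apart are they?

19/17

Both planes have normal n = (−12, −8, −9), |n| = 17. Any point on the first plane is at distance |39 − 20|/|n| = 19/17 from the second.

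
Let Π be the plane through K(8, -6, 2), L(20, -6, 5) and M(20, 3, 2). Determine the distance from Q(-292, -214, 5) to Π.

8

KL = (12, 0, 3) and KM = (12, 9, 0), so a normal is n = KL × KM = (-27, 36, 108).
Then n·(-292, -214, 5) - (-216) = 936.
|n| = √(729 + 1296 + 11664) = 117, so the distance is |936|/117 = 8.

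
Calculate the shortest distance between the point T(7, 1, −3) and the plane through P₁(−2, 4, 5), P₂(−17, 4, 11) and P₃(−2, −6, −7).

P₁P₂ = (−15, 0, 6) and P₁P₃ = (0, −10, −12), so a normal is n = P₁P₂ × P₁P₃ = (60, −180, 150).
d = |60·7 + (-180)·1 + 150·(-3) − (-90)| / √(3600 + 32400 + 22500) = |-120| / (30√65) = 4√65/65.

4/√65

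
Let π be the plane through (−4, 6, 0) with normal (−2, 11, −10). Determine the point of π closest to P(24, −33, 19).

The perpendicular from P has direction n = (−2, 11, −10): r = (24, −33, 19) + λ(−2, 11, −10).
Substitute into the plane: n·(P + λn) = 74 gives -601 + 225λ = 74, so λ = 3.
Foot = (24, −33, 19) + 3·(−2, 11, −10) = (18, 0, −11).

(18, 0, -11)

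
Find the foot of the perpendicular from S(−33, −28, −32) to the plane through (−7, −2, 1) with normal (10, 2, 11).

(-3, -22, 1)

n = (10, 2, 11), |n|² = 225, and n·S − (-63) = -675.
t = -675/225 = -3, so the foot is S − t·n = (−33, −28, −32) − (-3)·(10, 2, 11) = (−3, −22, 1).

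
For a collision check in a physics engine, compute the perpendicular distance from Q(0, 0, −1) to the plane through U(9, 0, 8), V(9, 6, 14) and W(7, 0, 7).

3

UV = (0, 6, 6) and UW = (−2, 0, −1), so a normal is n = UV × UW = (−6, −12, 12).
d = |(-6)·0 + (-12)·0 + 12·(-1) − 42| / √(36 + 144 + 144) = |-54| / 18 = 3.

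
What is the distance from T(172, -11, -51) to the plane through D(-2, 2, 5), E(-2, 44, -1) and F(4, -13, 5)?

4

DE = (0, 42, -6) and DF = (6, -15, 0), so a normal is n = DE × DF = (-90, -36, -252).
Then n·(172, -11, -51) - (-1152) = -1080.
|n| = √(8100 + 1296 + 63504) = 270, so the distance is |-1080|/270 = 4.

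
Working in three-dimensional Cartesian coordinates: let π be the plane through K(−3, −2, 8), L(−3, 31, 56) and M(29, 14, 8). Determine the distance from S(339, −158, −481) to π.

7

KL = (0, 33, 48) and KM = (32, 16, 0), so a normal is n = KL × KM = (−768, 1536, −1056).
Then n·(339, −158, −481) − (−9216) = 14112.
|n| = √(589824 + 2359296 + 1115136) = 2016, so the distance is |14112|/2016 = 7.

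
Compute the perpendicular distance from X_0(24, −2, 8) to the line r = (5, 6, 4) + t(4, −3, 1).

Direction vector d = (4, −3, 1).
AP = (19, −8, 4); AP·d = 104, |AP|² = 441, |d|² = 26.
distance² = |AP|² − (AP·d)²/|d|² = 441 − 10816/26 = 25, so the distance is 5.

5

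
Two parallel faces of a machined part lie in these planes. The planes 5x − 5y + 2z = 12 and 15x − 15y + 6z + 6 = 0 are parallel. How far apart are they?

14/(3√6)

Divide the second equation by 3 to match normals: 5x − 5y + 2z = -2.
Both planes have normal n = (5, −5, 2), |n| = 3√6. Any point on the first plane is at distance |(-2) − 12|/|n| = 14/(3√6) = 7√6/9 from the second.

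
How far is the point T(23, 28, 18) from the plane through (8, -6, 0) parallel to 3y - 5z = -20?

Parallel planes share the normal n = (0, 3, -5); since (8, -6, 0) lies on the plane, its equation is 3y - 5z = -18.
Then n·(23, 28, 18) - (-18) = 12.
|n| = √(0 + 9 + 25) = √34, so the distance is |12|/√34 = 12/√34.

12/√34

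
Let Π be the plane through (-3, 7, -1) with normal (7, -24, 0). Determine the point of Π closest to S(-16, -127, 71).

(-51, -7, 71)

The perpendicular from S has direction n = (7, -24, 0): r = (-16, -127, 71) + t(7, -24, 0).
Substitute into the plane: n·(S + tn) = -189 gives 2936 + 625t = -189, so t = -5.
Foot = (-16, -127, 71) + (-5)·(7, -24, 0) = (-51, -7, 71).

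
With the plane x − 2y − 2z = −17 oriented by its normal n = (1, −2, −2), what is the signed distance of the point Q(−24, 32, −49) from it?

9

n·Q − (-17) = 27.
|n| = 3, so the signed distance is 27/3 = 9.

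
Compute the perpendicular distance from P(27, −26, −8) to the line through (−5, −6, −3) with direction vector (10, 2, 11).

6√34

Direction vector d = (10, 2, 11).
AP = (32, −20, −5); AP·d = 225, |AP|² = 1449, |d|² = 225.
distance² = |AP|² − (AP·d)²/|d|² = 1449 − 50625/225 = 1224, so the distance is 6√34.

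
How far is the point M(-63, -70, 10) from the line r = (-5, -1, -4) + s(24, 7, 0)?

2√674

Direction vector d = (24, 7, 0).
AP = (-58, -69, 14); AP·d = -1875, |AP|² = 8321, |d|² = 625.
distance² = |AP|² − (AP·d)²/|d|² = 8321 − 3515625/625 = 2696, so the distance is 2√674.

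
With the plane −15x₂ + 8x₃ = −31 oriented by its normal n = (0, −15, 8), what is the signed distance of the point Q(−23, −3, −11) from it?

n·Q − (-31) = -12.
|n| = 17, so the signed distance is -12/17.

-12/17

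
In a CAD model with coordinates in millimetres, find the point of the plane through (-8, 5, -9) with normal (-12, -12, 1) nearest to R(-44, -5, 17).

The perpendicular from R has direction n = (-12, -12, 1): r = (-44, -5, 17) + μ(-12, -12, 1).
Substitute into the plane: n·(R + μn) = 27 gives 605 + 289μ = 27, so μ = -2.
Foot = (-44, -5, 17) + (-2)·(-12, -12, 1) = (-20, 19, 15).

(-20, 19, 15)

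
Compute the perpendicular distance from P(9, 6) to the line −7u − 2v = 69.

d = |(-7)·9 + (-2)·6 − 69| / √(49 + 4) = |-144|/√53 = 144/√53.

144√53/53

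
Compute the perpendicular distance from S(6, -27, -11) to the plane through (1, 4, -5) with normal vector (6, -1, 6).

The plane has equation n·(r − (1, 4, -5)) = 0, i.e. n·r = -28.
Then n·(6, -27, -11) - (-28) = 25.
|n| = √(36 + 1 + 36) = √73, so the distance is |25|/√73 = 25√73/73.

25√73/73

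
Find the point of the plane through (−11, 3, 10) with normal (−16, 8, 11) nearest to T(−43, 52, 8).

(-11, 36, -14)

n = (−16, 8, 11), |n|² = 441, and n·T − 310 = 882.
t = 882/441 = 2, so the foot is T − t·n = (−43, 52, 8) − 2·(−16, 8, 11) = (−11, 36, −14).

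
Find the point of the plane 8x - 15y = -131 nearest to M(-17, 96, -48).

The perpendicular from M has direction n = (8, -15, 0): r = (-17, 96, -48) + t(8, -15, 0).
Substitute into the plane: n·(M + tn) = -131 gives -1576 + 289t = -131, so t = 5.
Foot = (-17, 96, -48) + 5·(8, -15, 0) = (23, 21, -48).

(23, 21, -48)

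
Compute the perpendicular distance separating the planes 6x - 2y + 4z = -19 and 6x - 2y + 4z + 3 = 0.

With common normal n = (6, -2, 4) (|n| = 2√14), the distance is |(-19) − (-3)|/|n| = 16/(2√14) = 4√14/7.

4√14/7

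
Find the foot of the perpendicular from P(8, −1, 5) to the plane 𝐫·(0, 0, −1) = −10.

(8, -1, 10)

n = (0, 0, −1), |n|² = 1, and n·P − (-10) = 5.
t = 5/1 = 5, so the foot is P − t·n = (8, −1, 5) − 5·(0, 0, −1) = (8, −1, 10).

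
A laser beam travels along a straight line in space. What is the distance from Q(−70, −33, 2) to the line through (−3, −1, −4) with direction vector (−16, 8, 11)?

√3785

Direction vector d = (−16, 8, 11).
AP = (−67, −32, 6), and AP × d = (−400, 641, −1048).
|AP × d|² = 1669185 and |d|² = 441, so the distance is √(1669185/441) = √3785.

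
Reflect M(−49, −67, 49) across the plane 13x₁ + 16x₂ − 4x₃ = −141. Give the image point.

With n = (13, 16, −4), the signed offset is (n·M − (-141))/|n|² = -1764/441 = -4.
M' = M − 2t·n = (−49, −67, 49) − (-8)·(13, 16, −4) = (55, 61, 17).

(55, 61, 17)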